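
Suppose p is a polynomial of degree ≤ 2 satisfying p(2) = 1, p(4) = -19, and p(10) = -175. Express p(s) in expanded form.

p(s) = -2s^2 + 2s + 5

Write p(s) = as^2 + bs + c. Substituting each data point gives a linear system:
  4a + 2b + c = 1
  16a + 4b + c = -19
  100a + 10b + c = -175
Solving the system yields a = -2, b = 2, c = 5.
So p(s) = -2s^2 + 2s + 5.
Check: p(10) = -175. ✓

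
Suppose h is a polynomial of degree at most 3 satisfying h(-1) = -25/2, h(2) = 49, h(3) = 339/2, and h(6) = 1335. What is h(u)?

h(u) = 6u^3 + u^2 + (3/2)u - 6

Using the Lagrange interpolation formula with nodes -1, 2, 3, 6:
  L_0(u) = (u - 2)(u - 3)(u - 6) / -84
  L_1(u) = (u + 1)(u - 3)(u - 6) / 12
  L_2(u) = (u + 1)(u - 2)(u - 6) / -12
  L_3(u) = (u + 1)(u - 2)(u - 3) / 84
Then h(u) = -25/2·L_0(u) + 49·L_1(u) + 339/2·L_2(u) + 1335·L_3(u).
Expanding and collecting terms gives h(u) = 6u³ + u² + (3/2)u - 6.
Check: h(6) = 1335. ✓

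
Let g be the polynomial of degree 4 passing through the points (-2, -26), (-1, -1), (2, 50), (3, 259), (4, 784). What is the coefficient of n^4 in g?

2

Write g(n) = an^4 + bn^3 + cn^2 + dn + e. Substituting each data point gives a linear system:
  16a - 8b + 4c - 2d + e = -26
  a - b + c - d + e = -1
  16a + 8b + 4c + 2d + e = 50
  81a + 27b + 9c + 3d + e = 259
  256a + 64b + 16c + 4d + e = 784
Solving the system yields a = 2, b = 6, c = -6, d = -5, e = 4.
So g(n) = 2n^4 + 6n^3 - 6n^2 - 5n + 4.
The leading coefficient is 2.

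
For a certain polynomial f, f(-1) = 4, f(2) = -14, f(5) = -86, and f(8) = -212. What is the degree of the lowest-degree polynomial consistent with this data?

2

Forward differences of the values at s = -1, 2, 5, 8:
  f  : 4  -14  -86  -212
  Δ  : -18  -72  -126
  Δ^2: -54  -54
  Δ^3: 0
The second differences are constant (-54) and nonzero, while all higher differences vanish, so the minimal degree is 2.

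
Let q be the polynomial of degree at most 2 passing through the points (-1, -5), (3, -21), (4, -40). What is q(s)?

q(s) = -3s^2 + 2s

Using the Lagrange interpolation formula with nodes -1, 3, 4:
  L_0(s) = (s - 3)(s - 4) / 20
  L_1(s) = (s + 1)(s - 4) / -4
  L_2(s) = (s + 1)(s - 3) / 5
Then q(s) = -5·L_0(s) - 21·L_1(s) - 40·L_2(s).
Expanding and collecting terms gives q(s) = -3s² + 2s.
Check: q(3) = -21. ✓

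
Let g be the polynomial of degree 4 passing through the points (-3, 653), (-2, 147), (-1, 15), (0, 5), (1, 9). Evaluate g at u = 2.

63

Forward differences of the values at u = -3, -2, -1, 0, 1:
  g  : 653  147  15  5  9
  Δ  : -506  -132  -10  4
  Δ^2: 374  122  14
  Δ^3: -252  -108
  Δ^4: 144
The fourth differences are constant, confirming degree 4.
Interpolating (Newton forward form) and evaluating at u = 2 gives g(2) = 63.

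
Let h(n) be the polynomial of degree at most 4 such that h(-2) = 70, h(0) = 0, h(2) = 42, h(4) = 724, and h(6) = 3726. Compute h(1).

Using the Lagrange interpolation formula with nodes -2, 0, 2, 4, 6:
  L_0(n) = n(n - 2)(n - 4)(n - 6) / 384
  L_1(n) = (n + 2)(n - 2)(n - 4)(n - 6) / -96
  L_2(n) = (n + 2)n(n - 4)(n - 6) / 64
  L_3(n) = (n + 2)n(n - 2)(n - 6) / -96
  L_4(n) = (n + 2)n(n - 2)(n - 4) / 384
Then h(n) = 70·L_0(n) + 0·L_1(n) + 42·L_2(n) + 724·L_3(n) + 3726·L_4(n).
Expanding and collecting terms gives h(n) = 3n⁴ - n³ + 2n² - 3n.
Evaluating at n = 1: h(1) = 1.

1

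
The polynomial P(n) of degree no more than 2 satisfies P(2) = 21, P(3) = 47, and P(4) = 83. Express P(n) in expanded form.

P(n) = 5n^2 + n - 1

Write P(n) = an^2 + bn + c. Substituting each data point gives a linear system:
  4a + 2b + c = 21
  9a + 3b + c = 47
  16a + 4b + c = 83
Solving the system yields a = 5, b = 1, c = -1.
So P(n) = 5n^2 + n - 1.
Check: P(2) = 21. ✓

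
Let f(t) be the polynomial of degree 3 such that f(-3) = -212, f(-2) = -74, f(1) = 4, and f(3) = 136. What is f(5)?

668

Write f(t) = at^3 + bt^2 + ct + d. Substituting each data point gives a linear system:
  -27a + 9b - 3c + d = -212
  -8a + 4b - 2c + d = -74
  a + b + c + d = 4
  27a + 9b + 3c + d = 136
Solving the system yields a = 6, b = -4, c = 4, d = -2.
So f(t) = 6t^3 - 4t^2 + 4t - 2.
Then f(5) = 668.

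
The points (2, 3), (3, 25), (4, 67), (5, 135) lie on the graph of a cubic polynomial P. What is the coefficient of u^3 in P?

Write P(u) = au^3 + bu^2 + cu + d. Substituting each data point gives a linear system:
  8a + 4b + 2c + d = 3
  27a + 9b + 3c + d = 25
  64a + 16b + 4c + d = 67
  125a + 25b + 5c + d = 135
Solving the system yields a = 1, b = 1, c = -2, d = -5.
So P(u) = u^3 + u^2 - 2u - 5.
The leading coefficient is 1.

1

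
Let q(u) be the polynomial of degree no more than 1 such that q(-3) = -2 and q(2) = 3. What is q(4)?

Using the Lagrange interpolation formula with nodes -3, 2:
  L_0(u) = (u - 2) / -5
  L_1(u) = (u + 3) / 5
Then q(u) = -2·L_0(u) + 3·L_1(u).
Expanding and collecting terms gives q(u) = u + 1.
Evaluating at u = 4: q(4) = 5.

5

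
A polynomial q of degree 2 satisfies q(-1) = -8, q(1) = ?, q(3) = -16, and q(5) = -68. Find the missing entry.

The 3 known points determine the degree-2 polynomial uniquely.
Write q(s) = as^2 + bs + c. Substituting each data point gives a linear system:
  a - b + c = -8
  9a + 3b + c = -16
  25a + 5b + c = -68
Solving the system yields a = -4, b = 6, c = 2.
So q(s) = -4s^2 + 6s + 2.
Then q(1) = 4.

4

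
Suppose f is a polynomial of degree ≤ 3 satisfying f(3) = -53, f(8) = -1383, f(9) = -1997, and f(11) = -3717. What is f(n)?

Write f(n) = an^3 + bn^2 + cn + d. Substituting each data point gives a linear system:
  27a + 9b + 3c + d = -53
  512a + 64b + 8c + d = -1383
  729a + 81b + 9c + d = -1997
  1331a + 121b + 11c + d = -3717
Solving the system yields a = -3, b = 2, c = 3, d = 1.
So f(n) = -3n^3 + 2n^2 + 3n + 1.
Check: f(11) = -3717. ✓

f(n) = -3n^3 + 2n^2 + 3n + 1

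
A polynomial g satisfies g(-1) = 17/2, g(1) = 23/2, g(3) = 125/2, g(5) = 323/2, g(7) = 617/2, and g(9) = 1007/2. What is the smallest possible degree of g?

Forward differences of the values at x = -1, 1, 3, 5, 7, 9:
  g  : 17/2  23/2  125/2  323/2  617/2  1007/2
  Δ  : 3  51  99  147  195
  Δ^2: 48  48  48  48
  Δ^3: 0  0  0
  Δ^4: 0  0
  Δ^5: 0
The second differences are constant (48) and nonzero, while all higher differences vanish, so the minimal degree is 2.

2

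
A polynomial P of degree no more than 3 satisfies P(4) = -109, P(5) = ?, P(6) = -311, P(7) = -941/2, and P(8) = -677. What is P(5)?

-385/2

The 4 known points determine the degree-3 polynomial uniquely.
Write P(t) = at^3 + bt^2 + ct + d. Substituting each data point gives a linear system:
  64a + 16b + 4c + d = -109
  216a + 36b + 6c + d = -311
  343a + 49b + 7c + d = -941/2
  512a + 64b + 8c + d = -677
Solving the system yields a = -1, b = -5/2, c = 0, d = -5.
So P(t) = -t³ - (5/2)t² - 5.
Then P(5) = -385/2.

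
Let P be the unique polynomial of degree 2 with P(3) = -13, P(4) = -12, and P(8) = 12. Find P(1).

Using the Lagrange interpolation formula with nodes 3, 4, 8:
  L_0(u) = (u - 4)(u - 8) / 5
  L_1(u) = (u - 3)(u - 8) / -4
  L_2(u) = (u - 3)(u - 4) / 20
Then P(u) = -13·L_0(u) - 12·L_1(u) + 12·L_2(u).
Expanding and collecting terms gives P(u) = u^2 - 6u - 4.
Evaluating at u = 1: P(1) = -9.

-9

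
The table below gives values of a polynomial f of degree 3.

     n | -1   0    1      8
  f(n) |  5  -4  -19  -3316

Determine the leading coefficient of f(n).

-6

Write f(n) = an^3 + bn^2 + cn + d. Substituting each data point gives a linear system:
  -a + b - c + d = 5
  d = -4
  a + b + c + d = -19
  512a + 64b + 8c + d = -3316
Solving the system yields a = -6, b = -3, c = -6, d = -4.
So f(n) = -6n³ - 3n² - 6n - 4.
The leading coefficient is -6.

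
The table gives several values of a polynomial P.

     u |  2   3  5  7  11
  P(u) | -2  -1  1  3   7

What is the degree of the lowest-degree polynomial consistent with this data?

Divided differences on the nodes 2, 3, 5, 7, 11:
  order 0: -2  -1  1  3  7
  order 1: 1  1  1  1
  order 2: 0  0  0
  order 3: 0  0
  order 4: 0
The order-1 divided differences are all 1 (nonzero) and every higher order vanishes, so the data lies on a polynomial of degree exactly 1.

1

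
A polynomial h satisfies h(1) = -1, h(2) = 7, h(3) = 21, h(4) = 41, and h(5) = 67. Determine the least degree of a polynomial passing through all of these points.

Forward differences of the values at n = 1, 2, 3, 4, 5:
  h  : -1  7  21  41  67
  Δ  : 8  14  20  26
  Δ^2: 6  6  6
  Δ^3: 0  0
  Δ^4: 0
The second differences are constant (6) and nonzero, while all higher differences vanish, so the minimal degree is 2.

2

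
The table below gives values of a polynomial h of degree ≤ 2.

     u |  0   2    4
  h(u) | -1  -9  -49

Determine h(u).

Write h(u) = au^2 + bu + c. Substituting each data point gives a linear system:
  c = -1
  4a + 2b + c = -9
  16a + 4b + c = -49
Solving the system yields a = -4, b = 4, c = -1.
So h(u) = -4u^2 + 4u - 1.
Check: h(4) = -49. ✓

h(u) = -4u^2 + 4u - 1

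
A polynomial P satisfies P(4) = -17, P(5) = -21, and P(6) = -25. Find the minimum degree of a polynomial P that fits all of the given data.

1

Forward differences of the values at x = 4, 5, 6:
  P  : -17  -21  -25
  Δ  : -4  -4
  Δ^2: 0
The first differences are constant (-4) and nonzero, while all higher differences vanish, so the minimal degree is 1.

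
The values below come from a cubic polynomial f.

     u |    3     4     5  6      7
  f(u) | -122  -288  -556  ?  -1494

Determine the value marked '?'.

The 4 known points determine the degree-3 polynomial uniquely.
Write f(u) = au^3 + bu^2 + cu + d. Substituting each data point gives a linear system:
  27a + 9b + 3c + d = -122
  64a + 16b + 4c + d = -288
  125a + 25b + 5c + d = -556
  343a + 49b + 7c + d = -1494
Solving the system yields a = -4, b = -3, c = 3, d = 4.
So f(u) = -4u³ - 3u² + 3u + 4.
Then f(6) = -950.

-950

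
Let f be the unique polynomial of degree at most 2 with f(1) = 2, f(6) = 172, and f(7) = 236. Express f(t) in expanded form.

Using the Lagrange interpolation formula with nodes 1, 6, 7:
  L_0(t) = (t - 6)(t - 7) / 30
  L_1(t) = (t - 1)(t - 7) / -5
  L_2(t) = (t - 1)(t - 6) / 6
Then f(t) = 2·L_0(t) + 172·L_1(t) + 236·L_2(t).
Expanding and collecting terms gives f(t) = 5t^2 - t - 2.
Check: f(7) = 236. ✓

f(t) = 5t^2 - t - 2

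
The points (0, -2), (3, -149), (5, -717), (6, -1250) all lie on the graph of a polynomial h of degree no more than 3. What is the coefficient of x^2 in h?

Write h(x) = ax^3 + bx^2 + cx + d. Substituting each data point gives a linear system:
  d = -2
  27a + 9b + 3c + d = -149
  125a + 25b + 5c + d = -717
  216a + 36b + 6c + d = -1250
Solving the system yields a = -6, b = 1, c = 2, d = -2.
So h(x) = -6x^3 + x^2 + 2x - 2.
The coefficient of x^2 is 1.

1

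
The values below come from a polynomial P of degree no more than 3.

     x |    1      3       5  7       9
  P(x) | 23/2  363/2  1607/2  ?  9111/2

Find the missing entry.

4331/2

The 4 known points determine the degree-3 polynomial uniquely.
Write P(x) = ax^3 + bx^2 + cx + d. Substituting each data point gives a linear system:
  a + b + c + d = 23/2
  27a + 9b + 3c + d = 363/2
  125a + 25b + 5c + d = 1607/2
  729a + 81b + 9c + d = 9111/2
Solving the system yields a = 6, b = 5/2, c = -3, d = 6.
So P(x) = 6x³ + (5/2)x² - 3x + 6.
Then P(7) = 4331/2.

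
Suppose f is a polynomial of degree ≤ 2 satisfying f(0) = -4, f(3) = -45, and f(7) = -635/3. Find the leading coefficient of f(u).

Write f(u) = au^2 + bu + c. Substituting each data point gives a linear system:
  c = -4
  9a + 3b + c = -45
  49a + 7b + c = -635/3
Solving the system yields a = -4, b = -5/3, c = -4.
So f(u) = -4u^2 - (5/3)u - 4.
The leading coefficient is -4.

-4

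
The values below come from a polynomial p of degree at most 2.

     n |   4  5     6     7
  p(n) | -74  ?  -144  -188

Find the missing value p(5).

The 3 known points determine the degree-2 polynomial uniquely.
Write p(n) = an^2 + bn + c. Substituting each data point gives a linear system:
  16a + 4b + c = -74
  36a + 6b + c = -144
  49a + 7b + c = -188
Solving the system yields a = -3, b = -5, c = -6.
So p(n) = -3n² - 5n - 6.
Then p(5) = -106.

-106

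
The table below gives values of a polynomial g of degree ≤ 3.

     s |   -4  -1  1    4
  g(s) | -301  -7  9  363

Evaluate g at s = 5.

689

Write g(s) = as^3 + bs^2 + cs + d. Substituting each data point gives a linear system:
  -64a + 16b - 4c + d = -301
  -a + b - c + d = -7
  a + b + c + d = 9
  64a + 16b + 4c + d = 363
Solving the system yields a = 5, b = 2, c = 3, d = -1.
So g(s) = 5s^3 + 2s^2 + 3s - 1.
Then g(5) = 689.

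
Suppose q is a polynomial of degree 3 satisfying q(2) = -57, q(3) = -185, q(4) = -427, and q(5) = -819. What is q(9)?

-4607

Write q(n) = an^3 + bn^2 + cn + d. Substituting each data point gives a linear system:
  8a + 4b + 2c + d = -57
  27a + 9b + 3c + d = -185
  64a + 16b + 4c + d = -427
  125a + 25b + 5c + d = -819
Solving the system yields a = -6, b = -3, c = 1, d = 1.
So q(n) = -6n^3 - 3n^2 + n + 1.
Then q(9) = -4607.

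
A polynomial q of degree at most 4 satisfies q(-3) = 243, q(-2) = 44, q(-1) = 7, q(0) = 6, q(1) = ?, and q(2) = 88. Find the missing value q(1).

11

On equispaced nodes a degree-4 polynomial has vanishing fifth forward difference, so
  - q(-3) + 5·q(-2) - 10·q(-1) + 10·q(0) - 5·q(1) + q(2) = 0.
Substituting the known values and solving for q(1):
  -5·q(1) = -55
  q(1) = 11.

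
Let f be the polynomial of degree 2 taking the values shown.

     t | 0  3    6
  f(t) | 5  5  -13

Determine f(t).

f(t) = -t^2 + 3t + 5

Write f(t) = at^2 + bt + c. Substituting each data point gives a linear system:
  c = 5
  9a + 3b + c = 5
  36a + 6b + c = -13
Solving the system yields a = -1, b = 3, c = 5.
So f(t) = -t² + 3t + 5.
Check: f(3) = 5. ✓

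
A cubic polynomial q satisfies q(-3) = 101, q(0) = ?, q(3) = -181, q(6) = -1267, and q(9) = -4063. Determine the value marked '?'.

The 4 known points determine the degree-3 polynomial uniquely.
Write q(s) = as^3 + bs^2 + cs + d. Substituting each data point gives a linear system:
  -27a + 9b - 3c + d = 101
  27a + 9b + 3c + d = -181
  216a + 36b + 6c + d = -1267
  729a + 81b + 9c + d = -4063
Solving the system yields a = -5, b = -5, c = -2, d = 5.
So q(s) = -5s^3 - 5s^2 - 2s + 5.
Then q(0) = 5.

5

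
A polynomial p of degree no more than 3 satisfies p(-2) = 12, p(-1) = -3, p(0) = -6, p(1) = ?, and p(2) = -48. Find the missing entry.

-15

The 4 known points determine the degree-3 polynomial uniquely.
Write p(s) = as^3 + bs^2 + cs + d. Substituting each data point gives a linear system:
  -8a + 4b - 2c + d = 12
  -a + b - c + d = -3
  d = -6
  8a + 4b + 2c + d = -48
Solving the system yields a = -3, b = -3, c = -3, d = -6.
So p(s) = -3s^3 - 3s^2 - 3s - 6.
Then p(1) = -15.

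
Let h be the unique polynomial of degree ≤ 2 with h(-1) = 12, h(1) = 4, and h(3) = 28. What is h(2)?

12

Using the Lagrange interpolation formula with nodes -1, 1, 3:
  L_0(n) = (n - 1)(n - 3) / 8
  L_1(n) = (n + 1)(n - 3) / -4
  L_2(n) = (n + 1)(n - 1) / 8
Then h(n) = 12·L_0(n) + 4·L_1(n) + 28·L_2(n).
Expanding and collecting terms gives h(n) = 4n^2 - 4n + 4.
Evaluating at n = 2: h(2) = 12.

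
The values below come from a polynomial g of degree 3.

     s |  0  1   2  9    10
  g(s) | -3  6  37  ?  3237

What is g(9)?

The 4 known points determine the degree-3 polynomial uniquely.
Write g(s) = as^3 + bs^2 + cs + d. Substituting each data point gives a linear system:
  d = -3
  a + b + c + d = 6
  8a + 4b + 2c + d = 37
  1000a + 100b + 10c + d = 3237
Solving the system yields a = 3, b = 2, c = 4, d = -3.
So g(s) = 3s³ + 2s² + 4s - 3.
Then g(9) = 2382.

2382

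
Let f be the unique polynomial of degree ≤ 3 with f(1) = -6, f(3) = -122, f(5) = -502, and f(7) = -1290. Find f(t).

Using the Lagrange interpolation formula with nodes 1, 3, 5, 7:
  L_0(t) = (t - 3)(t - 5)(t - 7) / -48
  L_1(t) = (t - 1)(t - 5)(t - 7) / 16
  L_2(t) = (t - 1)(t - 3)(t - 7) / -16
  L_3(t) = (t - 1)(t - 3)(t - 5) / 48
Then f(t) = -6·L_0(t) - 122·L_1(t) - 502·L_2(t) - 1290·L_3(t).
Expanding and collecting terms gives f(t) = -3t^3 - 6t^2 + 5t - 2.
Check: f(1) = -6. ✓

f(t) = -3t^3 - 6t^2 + 5t - 2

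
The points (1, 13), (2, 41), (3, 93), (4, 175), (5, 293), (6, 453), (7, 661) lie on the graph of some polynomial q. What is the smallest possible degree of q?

Forward differences of the values at x = 1, 2, 3, 4, 5, 6, 7:
  q  : 13  41  93  175  293  453  661
  Δ  : 28  52  82  118  160  208
  Δ^2: 24  30  36  42  48
  Δ^3: 6  6  6  6
  Δ^4: 0  0  0
  Δ^5: 0  0
  Δ^6: 0
The third differences are constant (6) and nonzero, while all higher differences vanish, so the minimal degree is 3.

3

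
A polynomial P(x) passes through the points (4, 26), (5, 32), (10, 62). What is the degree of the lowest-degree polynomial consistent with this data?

Divided differences on the nodes 4, 5, 10:
  order 0: 26  32  62
  order 1: 6  6
  order 2: 0
The order-1 divided differences are all 6 (nonzero) and every higher order vanishes, so the data lies on a polynomial of degree exactly 1.

1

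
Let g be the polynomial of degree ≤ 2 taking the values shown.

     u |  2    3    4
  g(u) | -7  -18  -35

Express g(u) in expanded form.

Using the Lagrange interpolation formula with nodes 2, 3, 4:
  L_0(u) = (u - 3)(u - 4) / 2
  L_1(u) = (u - 2)(u - 4) / -1
  L_2(u) = (u - 2)(u - 3) / 2
Then g(u) = -7·L_0(u) - 18·L_1(u) - 35·L_2(u).
Expanding and collecting terms gives g(u) = -3u^2 + 4u - 3.
Check: g(2) = -7. ✓

g(u) = -3u^2 + 4u - 3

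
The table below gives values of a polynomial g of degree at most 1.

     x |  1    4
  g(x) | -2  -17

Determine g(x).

g(x) = -5x + 3

Using the Lagrange interpolation formula with nodes 1, 4:
  L_0(x) = (x - 4) / -3
  L_1(x) = (x - 1) / 3
Then g(x) = -2·L_0(x) - 17·L_1(x).
Expanding and collecting terms gives g(x) = -5x + 3.
Check: g(1) = -2. ✓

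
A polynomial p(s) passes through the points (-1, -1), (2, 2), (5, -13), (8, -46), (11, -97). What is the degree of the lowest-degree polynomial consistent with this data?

2

Forward differences of the values at s = -1, 2, 5, 8, 11:
  p  : -1  2  -13  -46  -97
  Δ  : 3  -15  -33  -51
  Δ^2: -18  -18  -18
  Δ^3: 0  0
  Δ^4: 0
The second differences are constant (-18) and nonzero, while all higher differences vanish, so the minimal degree is 2.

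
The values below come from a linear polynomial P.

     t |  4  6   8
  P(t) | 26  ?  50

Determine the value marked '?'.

On equispaced nodes a degree-1 polynomial has vanishing second forward difference, so
  P(4) - 2·P(6) + P(8) = 0.
Substituting the known values and solving for P(6):
  -2·P(6) = -76
  P(6) = 38.

38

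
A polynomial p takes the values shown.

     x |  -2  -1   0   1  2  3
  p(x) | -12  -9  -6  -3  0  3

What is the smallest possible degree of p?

1

Forward differences of the values at x = -2, -1, 0, 1, 2, 3:
  p  : -12  -9  -6  -3  0  3
  Δ  : 3  3  3  3  3
  Δ^2: 0  0  0  0
  Δ^3: 0  0  0
  Δ^4: 0  0
  Δ^5: 0
The first differences are constant (3) and nonzero, while all higher differences vanish, so the minimal degree is 1.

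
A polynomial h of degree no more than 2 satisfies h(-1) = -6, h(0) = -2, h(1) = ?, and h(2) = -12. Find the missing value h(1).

-4

The 3 known points determine the degree-2 polynomial uniquely.
Write h(s) = as^2 + bs + c. Substituting each data point gives a linear system:
  a - b + c = -6
  c = -2
  4a + 2b + c = -12
Solving the system yields a = -3, b = 1, c = -2.
So h(s) = -3s² + s - 2.
Then h(1) = -4.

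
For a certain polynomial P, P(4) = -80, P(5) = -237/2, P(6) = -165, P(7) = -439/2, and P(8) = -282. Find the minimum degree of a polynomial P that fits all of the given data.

2

Forward differences of the values at t = 4, 5, 6, 7, 8:
  P  : -80  -237/2  -165  -439/2  -282
  Δ  : -77/2  -93/2  -109/2  -125/2
  Δ^2: -8  -8  -8
  Δ^3: 0  0
  Δ^4: 0
The second differences are constant (-8) and nonzero, while all higher differences vanish, so the minimal degree is 2.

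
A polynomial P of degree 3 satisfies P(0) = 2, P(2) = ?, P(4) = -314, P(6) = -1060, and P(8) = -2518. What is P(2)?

-40

The 4 known points determine the degree-3 polynomial uniquely.
Write P(t) = at^3 + bt^2 + ct + d. Substituting each data point gives a linear system:
  d = 2
  64a + 16b + 4c + d = -314
  216a + 36b + 6c + d = -1060
  512a + 64b + 8c + d = -2518
Solving the system yields a = -5, b = 1, c = -3, d = 2.
So P(t) = -5t^3 + t^2 - 3t + 2.
Then P(2) = -40.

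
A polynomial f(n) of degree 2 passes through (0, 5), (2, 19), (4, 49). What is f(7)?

124

Write f(n) = an^2 + bn + c. Substituting each data point gives a linear system:
  c = 5
  4a + 2b + c = 19
  16a + 4b + c = 49
Solving the system yields a = 2, b = 3, c = 5.
So f(n) = 2n^2 + 3n + 5.
Then f(7) = 124.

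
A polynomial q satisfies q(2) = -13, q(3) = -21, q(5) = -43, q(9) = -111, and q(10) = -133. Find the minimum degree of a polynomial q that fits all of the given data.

2

Divided differences on the nodes 2, 3, 5, 9, 10:
  order 0: -13  -21  -43  -111  -133
  order 1: -8  -11  -17  -22
  order 2: -1  -1  -1
  order 3: 0  0
  order 4: 0
The order-2 divided differences are all -1 (nonzero) and every higher order vanishes, so the data lies on a polynomial of degree exactly 2.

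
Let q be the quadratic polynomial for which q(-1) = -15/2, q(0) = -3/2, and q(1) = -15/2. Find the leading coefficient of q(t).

-6

Write q(t) = at^2 + bt + c. Substituting each data point gives a linear system:
  a - b + c = -15/2
  c = -3/2
  a + b + c = -15/2
Solving the system yields a = -6, b = 0, c = -3/2.
So q(t) = -6t^2 - 3/2.
The leading coefficient is -6.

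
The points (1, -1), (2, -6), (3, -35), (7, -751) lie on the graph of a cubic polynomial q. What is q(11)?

Using the Lagrange interpolation formula with nodes 1, 2, 3, 7:
  L_0(u) = (u - 2)(u - 3)(u - 7) / -12
  L_1(u) = (u - 1)(u - 3)(u - 7) / 5
  L_2(u) = (u - 1)(u - 2)(u - 7) / -8
  L_3(u) = (u - 1)(u - 2)(u - 3) / 120
Then q(u) = -1·L_0(u) - 6·L_1(u) - 35·L_2(u) - 751·L_3(u).
Expanding and collecting terms gives q(u) = -3u³ + 6u² - 2u - 2.
Evaluating at u = 11: q(11) = -3291.

-3291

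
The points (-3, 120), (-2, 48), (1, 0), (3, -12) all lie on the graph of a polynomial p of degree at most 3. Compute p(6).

Using the Lagrange interpolation formula with nodes -3, -2, 1, 3:
  L_0(n) = (n + 2)(n - 1)(n - 3) / -24
  L_1(n) = (n + 3)(n - 1)(n - 3) / 15
  L_2(n) = (n + 3)(n + 2)(n - 3) / -24
  L_3(n) = (n + 3)(n + 2)(n - 1) / 60
Then p(n) = 120·L_0(n) + 48·L_1(n) + 0·L_2(n) - 12·L_3(n).
Expanding and collecting terms gives p(n) = -2n^3 + 6n^2 - 4n.
Evaluating at n = 6: p(6) = -240.

-240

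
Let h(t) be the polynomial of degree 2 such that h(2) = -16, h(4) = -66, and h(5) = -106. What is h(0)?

Using the Lagrange interpolation formula with nodes 2, 4, 5:
  L_0(t) = (t - 4)(t - 5) / 6
  L_1(t) = (t - 2)(t - 5) / -2
  L_2(t) = (t - 2)(t - 4) / 3
Then h(t) = -16·L_0(t) - 66·L_1(t) - 106·L_2(t).
Expanding and collecting terms gives h(t) = -5t^2 + 5t - 6.
Evaluating at t = 0: h(0) = -6.

-6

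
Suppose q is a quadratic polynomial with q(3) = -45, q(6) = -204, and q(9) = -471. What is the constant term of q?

Write q(x) = ax^2 + bx + c. Substituting each data point gives a linear system:
  9a + 3b + c = -45
  36a + 6b + c = -204
  81a + 9b + c = -471
Solving the system yields a = -6, b = 1, c = 6.
So q(x) = -6x² + x + 6.
The constant term is 6.

6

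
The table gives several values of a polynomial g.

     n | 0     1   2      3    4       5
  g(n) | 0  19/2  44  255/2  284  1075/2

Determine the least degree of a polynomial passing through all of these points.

Forward differences of the values at n = 0, 1, 2, 3, 4, 5:
  g  : 0  19/2  44  255/2  284  1075/2
  Δ  : 19/2  69/2  167/2  313/2  507/2
  Δ^2: 25  49  73  97
  Δ^3: 24  24  24
  Δ^4: 0  0
  Δ^5: 0
The third differences are constant (24) and nonzero, while all higher differences vanish, so the minimal degree is 3.

3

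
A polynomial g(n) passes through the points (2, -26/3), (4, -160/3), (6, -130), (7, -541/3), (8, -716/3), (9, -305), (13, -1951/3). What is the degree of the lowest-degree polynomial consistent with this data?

2

Divided differences on the nodes 2, 4, 6, 7, 8, 9, 13:
  order 0: -26/3  -160/3  -130  -541/3  -716/3  -305  -1951/3
  order 1: -67/3  -115/3  -151/3  -175/3  -199/3  -259/3
  order 2: -4  -4  -4  -4  -4
  order 3: 0  0  0  0
  order 4: 0  0  0
  order 5: 0  0
  order 6: 0
The order-2 divided differences are all -4 (nonzero) and every higher order vanishes, so the data lies on a polynomial of degree exactly 2.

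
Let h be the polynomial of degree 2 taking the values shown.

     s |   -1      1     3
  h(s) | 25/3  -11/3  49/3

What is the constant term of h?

-5/3

Write h(s) = as^2 + bs + c. Substituting each data point gives a linear system:
  a - b + c = 25/3
  a + b + c = -11/3
  9a + 3b + c = 49/3
Solving the system yields a = 4, b = -6, c = -5/3.
So h(s) = 4s^2 - 6s - 5/3.
The constant term is -5/3.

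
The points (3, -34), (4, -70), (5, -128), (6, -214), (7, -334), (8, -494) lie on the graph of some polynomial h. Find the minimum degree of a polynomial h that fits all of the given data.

Forward differences of the values at n = 3, 4, 5, 6, 7, 8:
  h  : -34  -70  -128  -214  -334  -494
  Δ  : -36  -58  -86  -120  -160
  Δ^2: -22  -28  -34  -40
  Δ^3: -6  -6  -6
  Δ^4: 0  0
  Δ^5: 0
The third differences are constant (-6) and nonzero, while all higher differences vanish, so the minimal degree is 3.

3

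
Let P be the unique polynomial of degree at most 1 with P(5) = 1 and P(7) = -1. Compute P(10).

-4

Write P(x) = ax + b. Substituting each data point gives a linear system:
  5a + b = 1
  7a + b = -1
Solving the system yields a = -1, b = 6.
So P(x) = -x + 6.
Then P(10) = -4.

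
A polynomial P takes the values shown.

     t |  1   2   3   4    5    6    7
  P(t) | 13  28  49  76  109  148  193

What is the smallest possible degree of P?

2

Forward differences of the values at t = 1, 2, 3, 4, 5, 6, 7:
  P  : 13  28  49  76  109  148  193
  Δ  : 15  21  27  33  39  45
  Δ^2: 6  6  6  6  6
  Δ^3: 0  0  0  0
  Δ^4: 0  0  0
  Δ^5: 0  0
  Δ^6: 0
The second differences are constant (6) and nonzero, while all higher differences vanish, so the minimal degree is 2.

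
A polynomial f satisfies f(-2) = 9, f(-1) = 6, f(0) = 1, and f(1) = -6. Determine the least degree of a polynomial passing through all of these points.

Forward differences of the values at s = -2, -1, 0, 1:
  f  : 9  6  1  -6
  Δ  : -3  -5  -7
  Δ^2: -2  -2
  Δ^3: 0
The second differences are constant (-2) and nonzero, while all higher differences vanish, so the minimal degree is 2.

2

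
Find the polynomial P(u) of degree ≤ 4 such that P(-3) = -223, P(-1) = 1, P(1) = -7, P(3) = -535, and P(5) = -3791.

P(u) = -5u^4 - 6u^3 + 3u^2 + 2u - 1

Write P(u) = au^4 + bu^3 + cu^2 + du + e. Substituting each data point gives a linear system:
  81a - 27b + 9c - 3d + e = -223
  a - b + c - d + e = 1
  a + b + c + d + e = -7
  81a + 27b + 9c + 3d + e = -535
  625a + 125b + 25c + 5d + e = -3791
Solving the system yields a = -5, b = -6, c = 3, d = 2, e = -1.
So P(u) = -5u^4 - 6u^3 + 3u^2 + 2u - 1.
Check: P(-3) = -223. ✓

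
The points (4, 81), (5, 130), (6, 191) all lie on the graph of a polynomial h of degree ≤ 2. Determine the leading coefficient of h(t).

Write h(t) = at^2 + bt + c. Substituting each data point gives a linear system:
  16a + 4b + c = 81
  25a + 5b + c = 130
  36a + 6b + c = 191
Solving the system yields a = 6, b = -5, c = 5.
So h(t) = 6t² - 5t + 5.
The leading coefficient is 6.

6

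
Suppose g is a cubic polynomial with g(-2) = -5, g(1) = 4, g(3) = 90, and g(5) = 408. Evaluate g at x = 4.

211

Write g(x) = ax^3 + bx^2 + cx + d. Substituting each data point gives a linear system:
  -8a + 4b - 2c + d = -5
  a + b + c + d = 4
  27a + 9b + 3c + d = 90
  125a + 25b + 5c + d = 408
Solving the system yields a = 3, b = 2, c = -4, d = 3.
So g(x) = 3x^3 + 2x^2 - 4x + 3.
Then g(4) = 211.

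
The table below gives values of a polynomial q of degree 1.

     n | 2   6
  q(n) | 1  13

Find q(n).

Write q(n) = an + b. Substituting each data point gives a linear system:
  2a + b = 1
  6a + b = 13
Solving the system yields a = 3, b = -5.
So q(n) = 3n - 5.
Check: q(6) = 13. ✓

q(n) = 3n - 5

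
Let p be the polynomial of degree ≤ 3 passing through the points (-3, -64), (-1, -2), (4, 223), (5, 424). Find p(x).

Using the Lagrange interpolation formula with nodes -3, -1, 4, 5:
  L_0(x) = (x + 1)(x - 4)(x - 5) / -112
  L_1(x) = (x + 3)(x - 4)(x - 5) / 60
  L_2(x) = (x + 3)(x + 1)(x - 5) / -35
  L_3(x) = (x + 3)(x + 1)(x - 4) / 48
Then p(x) = -64·L_0(x) - 2·L_1(x) + 223·L_2(x) + 424·L_3(x).
Expanding and collecting terms gives p(x) = 3x^3 + 2x^2 - 1.
Check: p(4) = 223. ✓

p(x) = 3x^3 + 2x^2 - 1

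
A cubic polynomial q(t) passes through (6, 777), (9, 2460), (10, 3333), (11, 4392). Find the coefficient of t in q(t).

Write q(t) = at^3 + bt^2 + ct + d. Substituting each data point gives a linear system:
  216a + 36b + 6c + d = 777
  729a + 81b + 9c + d = 2460
  1000a + 100b + 10c + d = 3333
  1331a + 121b + 11c + d = 4392
Solving the system yields a = 3, b = 3, c = 3, d = 3.
So q(t) = 3t³ + 3t² + 3t + 3.
The coefficient of t is 3.

3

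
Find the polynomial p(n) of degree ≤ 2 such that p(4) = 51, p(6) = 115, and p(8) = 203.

p(n) = 3n^2 + 2n - 5

Using the Lagrange interpolation formula with nodes 4, 6, 8:
  L_0(n) = (n - 6)(n - 8) / 8
  L_1(n) = (n - 4)(n - 8) / -4
  L_2(n) = (n - 4)(n - 6) / 8
Then p(n) = 51·L_0(n) + 115·L_1(n) + 203·L_2(n).
Expanding and collecting terms gives p(n) = 3n² + 2n - 5.
Check: p(6) = 115. ✓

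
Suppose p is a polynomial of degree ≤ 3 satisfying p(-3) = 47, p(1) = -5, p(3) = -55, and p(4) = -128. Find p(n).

Write p(n) = an^3 + bn^2 + cn + d. Substituting each data point gives a linear system:
  -27a + 9b - 3c + d = 47
  a + b + c + d = -5
  27a + 9b + 3c + d = -55
  64a + 16b + 4c + d = -128
Solving the system yields a = -2, b = 0, c = 1, d = -4.
So p(n) = -2n^3 + n - 4.
Check: p(1) = -5. ✓

p(n) = -2n^3 + n - 4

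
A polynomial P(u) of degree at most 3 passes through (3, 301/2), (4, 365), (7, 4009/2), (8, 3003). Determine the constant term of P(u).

-1

Write P(u) = au^3 + bu^2 + cu + d. Substituting each data point gives a linear system:
  27a + 9b + 3c + d = 301/2
  64a + 16b + 4c + d = 365
  343a + 49b + 7c + d = 4009/2
  512a + 64b + 8c + d = 3003
Solving the system yields a = 6, b = -1, c = -1/2, d = -1.
So P(u) = 6u^3 - u^2 - (1/2)u - 1.
The constant term is -1.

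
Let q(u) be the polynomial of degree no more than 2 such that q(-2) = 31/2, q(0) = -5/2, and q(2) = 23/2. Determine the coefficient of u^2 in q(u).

4

Write q(u) = au^2 + bu + c. Substituting each data point gives a linear system:
  4a - 2b + c = 31/2
  c = -5/2
  4a + 2b + c = 23/2
Solving the system yields a = 4, b = -1, c = -5/2.
So q(u) = 4u² - u - 5/2.
The leading coefficient is 4.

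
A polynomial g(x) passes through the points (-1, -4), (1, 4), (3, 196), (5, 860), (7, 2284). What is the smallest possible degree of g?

Forward differences of the values at x = -1, 1, 3, 5, 7:
  g  : -4  4  196  860  2284
  Δ  : 8  192  664  1424
  Δ^2: 184  472  760
  Δ^3: 288  288
  Δ^4: 0
The third differences are constant (288) and nonzero, while all higher differences vanish, so the minimal degree is 3.

3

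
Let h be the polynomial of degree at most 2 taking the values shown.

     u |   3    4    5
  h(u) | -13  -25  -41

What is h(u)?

Using the Lagrange interpolation formula with nodes 3, 4, 5:
  L_0(u) = (u - 4)(u - 5) / 2
  L_1(u) = (u - 3)(u - 5) / -1
  L_2(u) = (u - 3)(u - 4) / 2
Then h(u) = -13·L_0(u) - 25·L_1(u) - 41·L_2(u).
Expanding and collecting terms gives h(u) = -2u² + 2u - 1.
Check: h(4) = -25. ✓

h(u) = -2u^2 + 2u - 1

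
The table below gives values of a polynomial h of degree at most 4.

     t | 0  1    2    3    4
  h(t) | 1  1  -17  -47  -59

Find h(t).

Write h(t) = at^4 + bt^3 + ct^2 + dt + e. Substituting each data point gives a linear system:
  e = 1
  a + b + c + d + e = 1
  16a + 8b + 4c + 2d + e = -17
  81a + 27b + 9c + 3d + e = -47
  256a + 64b + 16c + 4d + e = -59
Solving the system yields a = 1, b = -5, c = -1, d = 5, e = 1.
So h(t) = t^4 - 5t^3 - t^2 + 5t + 1.
Check: h(1) = 1. ✓

h(t) = t^4 - 5t^3 - t^2 + 5t + 1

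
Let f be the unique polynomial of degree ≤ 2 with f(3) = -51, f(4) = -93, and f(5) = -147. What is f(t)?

f(t) = -6t^2 + 3

Using the Lagrange interpolation formula with nodes 3, 4, 5:
  L_0(t) = (t - 4)(t - 5) / 2
  L_1(t) = (t - 3)(t - 5) / -1
  L_2(t) = (t - 3)(t - 4) / 2
Then f(t) = -51·L_0(t) - 93·L_1(t) - 147·L_2(t).
Expanding and collecting terms gives f(t) = -6t² + 3.
Check: f(4) = -93. ✓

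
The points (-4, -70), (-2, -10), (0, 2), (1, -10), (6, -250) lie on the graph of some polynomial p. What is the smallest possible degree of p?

2

Divided differences on the nodes -4, -2, 0, 1, 6:
  order 0: -70  -10  2  -10  -250
  order 1: 30  6  -12  -48
  order 2: -6  -6  -6
  order 3: 0  0
  order 4: 0
The order-2 divided differences are all -6 (nonzero) and every higher order vanishes, so the data lies on a polynomial of degree exactly 2.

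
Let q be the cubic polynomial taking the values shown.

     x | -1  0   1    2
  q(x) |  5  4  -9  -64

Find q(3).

-191

Write q(x) = ax^3 + bx^2 + cx + d. Substituting each data point gives a linear system:
  -a + b - c + d = 5
  d = 4
  a + b + c + d = -9
  8a + 4b + 2c + d = -64
Solving the system yields a = -5, b = -6, c = -2, d = 4.
So q(x) = -5x³ - 6x² - 2x + 4.
Then q(3) = -191.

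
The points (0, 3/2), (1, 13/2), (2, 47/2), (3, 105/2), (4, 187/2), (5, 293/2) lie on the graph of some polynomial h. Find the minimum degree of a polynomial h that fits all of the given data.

2

Forward differences of the values at s = 0, 1, 2, 3, 4, 5:
  h  : 3/2  13/2  47/2  105/2  187/2  293/2
  Δ  : 5  17  29  41  53
  Δ^2: 12  12  12  12
  Δ^3: 0  0  0
  Δ^4: 0  0
  Δ^5: 0
The second differences are constant (12) and nonzero, while all higher differences vanish, so the minimal degree is 2.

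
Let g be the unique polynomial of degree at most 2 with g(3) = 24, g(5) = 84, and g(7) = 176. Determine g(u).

Using the Lagrange interpolation formula with nodes 3, 5, 7:
  L_0(u) = (u - 5)(u - 7) / 8
  L_1(u) = (u - 3)(u - 7) / -4
  L_2(u) = (u - 3)(u - 5) / 8
Then g(u) = 24·L_0(u) + 84·L_1(u) + 176·L_2(u).
Expanding and collecting terms gives g(u) = 4u^2 - 2u - 6.
Check: g(5) = 84. ✓

g(u) = 4u^2 - 2u - 6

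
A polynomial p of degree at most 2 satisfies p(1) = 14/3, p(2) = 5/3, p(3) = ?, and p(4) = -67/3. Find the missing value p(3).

-22/3

The 3 known points determine the degree-2 polynomial uniquely.
Write p(t) = at^2 + bt + c. Substituting each data point gives a linear system:
  a + b + c = 14/3
  4a + 2b + c = 5/3
  16a + 4b + c = -67/3
Solving the system yields a = -3, b = 6, c = 5/3.
So p(t) = -3t^2 + 6t + 5/3.
Then p(3) = -22/3.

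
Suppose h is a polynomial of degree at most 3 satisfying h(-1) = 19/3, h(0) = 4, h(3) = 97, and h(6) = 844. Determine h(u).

h(u) = 4u^3 + (1/3)u^2 - 6u + 4

Write h(u) = au^3 + bu^2 + cu + d. Substituting each data point gives a linear system:
  -a + b - c + d = 19/3
  d = 4
  27a + 9b + 3c + d = 97
  216a + 36b + 6c + d = 844
Solving the system yields a = 4, b = 1/3, c = -6, d = 4.
So h(u) = 4u^3 + (1/3)u^2 - 6u + 4.
Check: h(6) = 844. ✓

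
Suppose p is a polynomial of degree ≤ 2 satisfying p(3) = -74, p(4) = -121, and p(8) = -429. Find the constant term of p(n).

-5

Write p(n) = an^2 + bn + c. Substituting each data point gives a linear system:
  9a + 3b + c = -74
  16a + 4b + c = -121
  64a + 8b + c = -429
Solving the system yields a = -6, b = -5, c = -5.
So p(n) = -6n^2 - 5n - 5.
The constant term is -5.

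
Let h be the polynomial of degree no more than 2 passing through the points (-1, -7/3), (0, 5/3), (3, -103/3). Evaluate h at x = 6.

-427/3

Write h(x) = ax^2 + bx + c. Substituting each data point gives a linear system:
  a - b + c = -7/3
  c = 5/3
  9a + 3b + c = -103/3
Solving the system yields a = -4, b = 0, c = 5/3.
So h(x) = -4x^2 + 5/3.
Then h(6) = -427/3.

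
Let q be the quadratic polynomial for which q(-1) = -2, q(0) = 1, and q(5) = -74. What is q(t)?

Using the Lagrange interpolation formula with nodes -1, 0, 5:
  L_0(t) = t(t - 5) / 6
  L_1(t) = (t + 1)(t - 5) / -5
  L_2(t) = (t + 1)t / 30
Then q(t) = -2·L_0(t) + 1·L_1(t) - 74·L_2(t).
Expanding and collecting terms gives q(t) = -3t^2 + 1.
Check: q(5) = -74. ✓

q(t) = -3t^2 + 1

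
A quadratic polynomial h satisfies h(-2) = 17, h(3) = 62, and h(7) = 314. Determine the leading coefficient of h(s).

Write h(s) = as^2 + bs + c. Substituting each data point gives a linear system:
  4a - 2b + c = 17
  9a + 3b + c = 62
  49a + 7b + c = 314
Solving the system yields a = 6, b = 3, c = -1.
So h(s) = 6s^2 + 3s - 1.
The leading coefficient is 6.

6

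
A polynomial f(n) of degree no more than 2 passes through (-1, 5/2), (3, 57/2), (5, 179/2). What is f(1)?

-1/2

Write f(n) = an^2 + bn + c. Substituting each data point gives a linear system:
  a - b + c = 5/2
  9a + 3b + c = 57/2
  25a + 5b + c = 179/2
Solving the system yields a = 4, b = -3/2, c = -3.
So f(n) = 4n^2 - (3/2)n - 3.
Then f(1) = -1/2.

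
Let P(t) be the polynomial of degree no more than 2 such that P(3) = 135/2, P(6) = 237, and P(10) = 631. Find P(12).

Write P(t) = at^2 + bt + c. Substituting each data point gives a linear system:
  9a + 3b + c = 135/2
  36a + 6b + c = 237
  100a + 10b + c = 631
Solving the system yields a = 6, b = 5/2, c = 6.
So P(t) = 6t^2 + (5/2)t + 6.
Then P(12) = 900.

900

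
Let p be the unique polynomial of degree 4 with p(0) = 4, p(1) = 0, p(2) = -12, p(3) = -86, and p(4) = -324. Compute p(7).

-3762

Write p(n) = an^4 + bn^3 + cn^2 + dn + e. Substituting each data point gives a linear system:
  e = 4
  a + b + c + d + e = 0
  16a + 8b + 4c + 2d + e = -12
  81a + 27b + 9c + 3d + e = -86
  256a + 64b + 16c + 4d + e = -324
Solving the system yields a = -2, b = 3, c = 1, d = -6, e = 4.
So p(n) = -2n⁴ + 3n³ + n² - 6n + 4.
Then p(7) = -3762.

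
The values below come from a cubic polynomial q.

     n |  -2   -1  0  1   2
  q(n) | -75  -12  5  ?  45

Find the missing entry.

12

On equispaced nodes a degree-3 polynomial has vanishing fourth forward difference, so
  q(-2) - 4·q(-1) + 6·q(0) - 4·q(1) + q(2) = 0.
Substituting the known values and solving for q(1):
  -4·q(1) = -48
  q(1) = 12.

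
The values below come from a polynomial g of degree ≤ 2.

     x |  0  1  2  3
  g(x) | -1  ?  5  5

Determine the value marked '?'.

3

The 3 known points determine the degree-2 polynomial uniquely.
Write g(x) = ax^2 + bx + c. Substituting each data point gives a linear system:
  c = -1
  4a + 2b + c = 5
  9a + 3b + c = 5
Solving the system yields a = -1, b = 5, c = -1.
So g(x) = -x^2 + 5x - 1.
Then g(1) = 3.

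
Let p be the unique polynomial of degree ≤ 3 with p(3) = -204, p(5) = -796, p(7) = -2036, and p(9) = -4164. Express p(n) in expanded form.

Write p(n) = an^3 + bn^2 + cn + d. Substituting each data point gives a linear system:
  27a + 9b + 3c + d = -204
  125a + 25b + 5c + d = -796
  343a + 49b + 7c + d = -2036
  729a + 81b + 9c + d = -4164
Solving the system yields a = -5, b = -6, c = -3, d = -6.
So p(n) = -5n^3 - 6n^2 - 3n - 6.
Check: p(5) = -796. ✓

p(n) = -5n^3 - 6n^2 - 3n - 6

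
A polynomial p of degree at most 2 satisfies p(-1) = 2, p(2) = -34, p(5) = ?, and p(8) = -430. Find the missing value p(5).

The 3 known points determine the degree-2 polynomial uniquely.
Write p(t) = at^2 + bt + c. Substituting each data point gives a linear system:
  a - b + c = 2
  4a + 2b + c = -34
  64a + 8b + c = -430
Solving the system yields a = -6, b = -6, c = 2.
So p(t) = -6t^2 - 6t + 2.
Then p(5) = -178.

-178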